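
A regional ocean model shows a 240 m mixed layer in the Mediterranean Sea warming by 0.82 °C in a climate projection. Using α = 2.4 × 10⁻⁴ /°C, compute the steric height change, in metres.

Δh ≈ 0.047 m

Δh = αΔT·H = 2.4×10⁻⁴ × 0.82 × 240 = 0.047232 m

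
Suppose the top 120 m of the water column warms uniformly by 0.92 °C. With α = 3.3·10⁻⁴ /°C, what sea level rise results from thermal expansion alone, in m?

Δh ≈ 0.0364 m

Δh = αΔT·H = 3.3×10⁻⁴ × 0.92 × 120 = 0.036432 m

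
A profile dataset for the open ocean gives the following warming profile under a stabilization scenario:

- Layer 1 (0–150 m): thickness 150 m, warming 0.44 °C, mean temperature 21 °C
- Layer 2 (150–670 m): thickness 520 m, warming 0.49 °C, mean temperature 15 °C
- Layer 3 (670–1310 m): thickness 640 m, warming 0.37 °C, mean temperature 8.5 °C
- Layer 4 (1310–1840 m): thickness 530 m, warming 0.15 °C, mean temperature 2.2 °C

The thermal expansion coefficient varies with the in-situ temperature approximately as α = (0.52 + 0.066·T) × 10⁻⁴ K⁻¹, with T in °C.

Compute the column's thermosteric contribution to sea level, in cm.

Layer 1: α = (0.52 + 0.066×21)×10⁻⁴ = 1.906×10⁻⁴ K⁻¹
Layer 2: α = (0.52 + 0.066×15)×10⁻⁴ = 1.51×10⁻⁴ K⁻¹
Layer 3: α = (0.52 + 0.066×8.5)×10⁻⁴ = 1.081×10⁻⁴ K⁻¹
Layer 4: α = (0.52 + 0.066×2.2)×10⁻⁴ = 0.6652×10⁻⁴ K⁻¹
1.906×10⁻⁴ × 0.44 × 150 = 0.0125796 m
520 × 0.49 × 1.51×10⁻⁴ = 0.0384748 m
1.081×10⁻⁴ × 0.37 × 640 = 0.02559808 m
0.6652×10⁻⁴ × 0.15 × 530 = 0.00528834 m
Δh = 0.0125796 + 0.0384748 + 0.02559808 + 0.00528834 = 0.08194082 m

8.2 cm of thermosteric rise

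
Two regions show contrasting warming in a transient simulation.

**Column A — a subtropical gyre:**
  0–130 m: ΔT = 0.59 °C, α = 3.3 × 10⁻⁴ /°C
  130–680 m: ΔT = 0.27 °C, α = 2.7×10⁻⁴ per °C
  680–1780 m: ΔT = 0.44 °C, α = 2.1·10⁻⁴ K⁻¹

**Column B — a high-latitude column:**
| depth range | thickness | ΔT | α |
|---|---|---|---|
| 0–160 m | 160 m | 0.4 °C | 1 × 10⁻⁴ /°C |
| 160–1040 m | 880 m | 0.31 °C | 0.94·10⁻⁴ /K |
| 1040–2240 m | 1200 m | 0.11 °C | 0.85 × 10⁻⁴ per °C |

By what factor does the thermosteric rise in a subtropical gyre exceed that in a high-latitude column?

A Layer 1: 130 × 3.3×10⁻⁴ × 0.59 = 0.025311 m
A 130–680 m: 550 × 0.27 × 2.7×10⁻⁴ = 0.040095 m
A 680–1780 m: 2.1×10⁻⁴ × 0.44 × 1100 = 0.10164 m
A total: 0.167046 m
B 160 × 1×10⁻⁴ × 0.4 = 0.00640 m
B 160–1040 m: 880 × 0.94×10⁻⁴ × 0.31 = 0.0256432 m
B 0.11 × 1200 × 0.85×10⁻⁴ = 0.01122 m
B total: 0.0432632 m
Ratio: 0.167046 / 0.0432632 ≈ 3.861

a factor of 3.9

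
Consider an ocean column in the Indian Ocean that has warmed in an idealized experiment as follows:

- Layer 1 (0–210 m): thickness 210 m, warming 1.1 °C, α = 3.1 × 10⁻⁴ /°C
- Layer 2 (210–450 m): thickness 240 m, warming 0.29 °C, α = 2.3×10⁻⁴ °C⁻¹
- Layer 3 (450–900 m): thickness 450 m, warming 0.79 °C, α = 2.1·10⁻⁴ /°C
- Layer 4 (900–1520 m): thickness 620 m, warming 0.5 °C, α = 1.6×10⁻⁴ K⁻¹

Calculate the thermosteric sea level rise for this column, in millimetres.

Layer 1: 3.1×10⁻⁴ × 210 × 1.1 = 0.07161 m
Layer 2: 2.3×10⁻⁴ × 240 × 0.29 = 0.016008 m
2.1×10⁻⁴ × 450 × 0.79 = 0.074655 m
Layer 4: 0.5 × 620 × 1.6×10⁻⁴ = 0.04960 m
Δh = 0.07161 + 0.016008 + 0.074655 + 0.04960 = 0.211873 m

212 mm of thermosteric rise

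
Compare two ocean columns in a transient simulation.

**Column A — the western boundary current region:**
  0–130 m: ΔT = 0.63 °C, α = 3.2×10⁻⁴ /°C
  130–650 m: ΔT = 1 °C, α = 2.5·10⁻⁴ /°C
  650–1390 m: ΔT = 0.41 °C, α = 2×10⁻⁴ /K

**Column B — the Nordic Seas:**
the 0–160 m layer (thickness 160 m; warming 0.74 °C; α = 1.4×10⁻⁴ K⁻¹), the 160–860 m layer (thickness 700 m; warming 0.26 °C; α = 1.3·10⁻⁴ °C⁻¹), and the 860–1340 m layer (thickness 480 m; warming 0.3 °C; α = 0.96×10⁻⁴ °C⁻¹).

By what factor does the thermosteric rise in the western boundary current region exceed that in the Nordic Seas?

4.0

A 130 × 3.2×10⁻⁴ × 0.63 = 0.026208 m
A Layer 2: 2.5×10⁻⁴ × 520 × 1 = 0.13000 m
A Layer 3: 2×10⁻⁴ × 0.41 × 740 = 0.06068 m
A total: 0.216888 m
B Layer 1: 0.74 × 160 × 1.4×10⁻⁴ = 0.016576 m
B 160–860 m: 1.3×10⁻⁴ × 700 × 0.26 = 0.02366 m
B 0.3 × 480 × 0.96×10⁻⁴ = 0.013824 m
B total: 0.05406 m
Ratio: 0.216888 / 0.05406 ≈ 4.012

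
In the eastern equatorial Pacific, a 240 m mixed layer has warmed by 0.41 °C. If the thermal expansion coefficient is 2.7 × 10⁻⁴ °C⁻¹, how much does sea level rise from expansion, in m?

Δh = αΔT·H = 2.7×10⁻⁴ × 0.41 × 240 = 0.026568 m

0.027 m of thermosteric rise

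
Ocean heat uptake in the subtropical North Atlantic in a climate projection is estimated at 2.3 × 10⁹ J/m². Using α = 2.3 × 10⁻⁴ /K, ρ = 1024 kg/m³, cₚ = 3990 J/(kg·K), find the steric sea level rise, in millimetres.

Δh ≈ 129 mm

Δh = αQ/(ρcₚ) = 2.3×10⁻⁴ × 2.3×10⁹ / (1024 × 3990) ≈ 0.12947 m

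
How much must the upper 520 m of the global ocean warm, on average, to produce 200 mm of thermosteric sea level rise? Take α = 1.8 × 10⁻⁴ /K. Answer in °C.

ΔT ≈ 2.1 °C

ΔT = Δh/(αH) = 0.2 / (1.8×10⁻⁴ × 520) ≈ 2.137 °C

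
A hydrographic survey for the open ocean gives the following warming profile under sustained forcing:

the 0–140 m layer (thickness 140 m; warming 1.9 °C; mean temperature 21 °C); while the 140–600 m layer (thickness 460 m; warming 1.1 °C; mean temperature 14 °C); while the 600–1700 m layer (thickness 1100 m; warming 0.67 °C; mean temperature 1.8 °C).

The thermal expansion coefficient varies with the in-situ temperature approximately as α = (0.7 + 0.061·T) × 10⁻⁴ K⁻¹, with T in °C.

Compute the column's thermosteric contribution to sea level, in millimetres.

191 mm of thermosteric rise

Layer 1: α = (0.7 + 0.061×21)×10⁻⁴ = 1.981×10⁻⁴ K⁻¹
Layer 2: α = (0.7 + 0.061×14)×10⁻⁴ = 1.554×10⁻⁴ K⁻¹
Layer 3: α = (0.7 + 0.061×1.8)×10⁻⁴ = 0.8098×10⁻⁴ K⁻¹
0–140 m: 140 × 1.9 × 1.981×10⁻⁴ = 0.0526946 m
140–600 m: 460 × 1.1 × 1.554×10⁻⁴ = 0.0786324 m
0.8098×10⁻⁴ × 0.67 × 1100 = 0.05968226 m
Δh = 0.0526946 + 0.0786324 + 0.05968226 = 0.19100926 m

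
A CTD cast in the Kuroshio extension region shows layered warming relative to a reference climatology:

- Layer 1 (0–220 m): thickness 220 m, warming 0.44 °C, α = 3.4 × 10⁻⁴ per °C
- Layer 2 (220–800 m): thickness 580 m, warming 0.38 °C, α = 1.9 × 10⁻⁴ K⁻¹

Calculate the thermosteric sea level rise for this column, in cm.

7.48 cm

Layer 1: 0.44 × 3.4×10⁻⁴ × 220 = 0.032912 m
220–800 m: 0.38 × 1.9×10⁻⁴ × 580 = 0.041876 m
Δh = 0.032912 + 0.041876 = 0.074788 m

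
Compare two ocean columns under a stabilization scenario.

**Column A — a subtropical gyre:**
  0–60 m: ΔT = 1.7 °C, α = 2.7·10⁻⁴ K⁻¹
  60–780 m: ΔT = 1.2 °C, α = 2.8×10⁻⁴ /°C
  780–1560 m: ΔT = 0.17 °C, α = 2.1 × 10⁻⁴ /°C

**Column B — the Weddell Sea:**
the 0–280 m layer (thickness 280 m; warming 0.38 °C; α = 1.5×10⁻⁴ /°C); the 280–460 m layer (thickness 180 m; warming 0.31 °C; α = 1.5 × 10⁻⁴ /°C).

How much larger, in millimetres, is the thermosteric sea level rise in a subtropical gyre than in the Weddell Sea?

273 mm

A Layer 1: 1.7 × 2.7×10⁻⁴ × 60 = 0.02754 m
A 60–780 m: 720 × 1.2 × 2.8×10⁻⁴ = 0.24192 m
A 780 × 2.1×10⁻⁴ × 0.17 = 0.027846 m
A total: 0.297306 m
B 0.38 × 1.5×10⁻⁴ × 280 = 0.01596 m
B 280–460 m: 180 × 1.5×10⁻⁴ × 0.31 = 0.00837 m
B total: 0.02433 m
Difference: 0.297306 − 0.02433 = 0.272976 m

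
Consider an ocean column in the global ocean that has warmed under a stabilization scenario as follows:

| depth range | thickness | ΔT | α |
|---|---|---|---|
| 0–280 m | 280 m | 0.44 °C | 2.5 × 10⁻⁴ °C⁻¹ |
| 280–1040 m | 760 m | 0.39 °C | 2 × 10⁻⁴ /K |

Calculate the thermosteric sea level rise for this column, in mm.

90.1 mm of thermosteric rise

0–280 m: 2.5×10⁻⁴ × 0.44 × 280 = 0.03080 m
Layer 2: 760 × 2×10⁻⁴ × 0.39 = 0.05928 m
Δh = 0.03080 + 0.05928 = 0.09008 m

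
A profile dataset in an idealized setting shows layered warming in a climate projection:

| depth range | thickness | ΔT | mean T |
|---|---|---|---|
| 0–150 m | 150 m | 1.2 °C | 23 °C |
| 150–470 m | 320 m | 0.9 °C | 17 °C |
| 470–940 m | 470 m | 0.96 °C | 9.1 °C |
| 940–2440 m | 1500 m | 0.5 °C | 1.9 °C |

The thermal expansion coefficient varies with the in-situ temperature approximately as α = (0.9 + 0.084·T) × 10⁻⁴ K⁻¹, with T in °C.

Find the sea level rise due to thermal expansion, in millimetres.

Δh ≈ 273 mm

Layer 1: α = (0.9 + 0.084×23)×10⁻⁴ = 2.832×10⁻⁴ K⁻¹
Layer 2: α = (0.9 + 0.084×17)×10⁻⁴ = 2.328×10⁻⁴ K⁻¹
Layer 3: α = (0.9 + 0.084×9.1)×10⁻⁴ = 1.6644×10⁻⁴ K⁻¹
Layer 4: α = (0.9 + 0.084×1.9)×10⁻⁴ = 1.0596×10⁻⁴ K⁻¹
2.832×10⁻⁴ × 150 × 1.2 = 0.050976 m
Layer 2: 2.328×10⁻⁴ × 0.9 × 320 = 0.0670464 m
Layer 3: 470 × 0.96 × 1.6644×10⁻⁴ = 0.075097728 m
Layer 4: 1.0596×10⁻⁴ × 1500 × 0.5 = 0.07947 m
Δh = 0.050976 + 0.0670464 + 0.075097728 + 0.07947 = 0.272590128 m ≈ 273 mm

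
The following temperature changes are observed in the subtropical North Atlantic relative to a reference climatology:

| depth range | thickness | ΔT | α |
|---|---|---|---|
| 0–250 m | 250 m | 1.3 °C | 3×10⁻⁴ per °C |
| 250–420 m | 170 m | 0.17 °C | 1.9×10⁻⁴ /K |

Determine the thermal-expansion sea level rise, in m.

3×10⁻⁴ × 250 × 1.3 = 0.09750 m
250–420 m: 170 × 0.17 × 1.9×10⁻⁴ = 0.005491 m
Δh = 0.09750 + 0.005491 = 0.102991 m

about 0.103 m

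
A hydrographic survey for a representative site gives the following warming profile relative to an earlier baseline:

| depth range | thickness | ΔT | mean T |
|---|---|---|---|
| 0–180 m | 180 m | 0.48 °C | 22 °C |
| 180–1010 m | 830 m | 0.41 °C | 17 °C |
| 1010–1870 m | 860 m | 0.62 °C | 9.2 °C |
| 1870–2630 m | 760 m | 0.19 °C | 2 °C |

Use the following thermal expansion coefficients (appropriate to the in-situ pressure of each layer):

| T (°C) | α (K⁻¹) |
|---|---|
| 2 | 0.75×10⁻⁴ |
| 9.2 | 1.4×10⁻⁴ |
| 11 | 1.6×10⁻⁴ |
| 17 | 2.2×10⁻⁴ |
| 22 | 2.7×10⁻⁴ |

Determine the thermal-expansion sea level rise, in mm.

about 184 mm

Layer 1 at 22 °C → α = 2.7×10⁻⁴ K⁻¹
Layer 2 at 17 °C → α = 2.2×10⁻⁴ K⁻¹
Layer 3 at 9.2 °C → α = 1.4×10⁻⁴ K⁻¹
Layer 4 at 2 °C → α = 0.75×10⁻⁴ K⁻¹
0–180 m: 0.48 × 2.7×10⁻⁴ × 180 = 0.023328 m
2.2×10⁻⁴ × 0.41 × 830 = 0.074866 m
Layer 3: 860 × 0.62 × 1.4×10⁻⁴ = 0.074648 m
Layer 4: 0.75×10⁻⁴ × 760 × 0.19 = 0.01083 m
Δh = 0.023328 + 0.074866 + 0.074648 + 0.01083 = 0.183672 m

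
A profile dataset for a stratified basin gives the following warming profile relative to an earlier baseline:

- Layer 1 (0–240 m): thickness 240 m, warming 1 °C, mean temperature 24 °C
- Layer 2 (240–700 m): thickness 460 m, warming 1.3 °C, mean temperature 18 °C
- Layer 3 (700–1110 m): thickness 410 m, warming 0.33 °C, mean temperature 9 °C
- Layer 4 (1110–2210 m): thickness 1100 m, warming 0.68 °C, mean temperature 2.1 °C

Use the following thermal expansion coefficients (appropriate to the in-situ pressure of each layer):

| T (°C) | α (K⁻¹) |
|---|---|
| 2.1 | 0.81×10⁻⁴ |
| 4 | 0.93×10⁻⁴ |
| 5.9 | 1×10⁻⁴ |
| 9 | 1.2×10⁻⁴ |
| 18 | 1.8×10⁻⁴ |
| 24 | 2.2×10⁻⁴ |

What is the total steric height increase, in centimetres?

Layer 1 at 24 °C → α = 2.2×10⁻⁴ K⁻¹
Layer 2 at 18 °C → α = 1.8×10⁻⁴ K⁻¹
Layer 3 at 9 °C → α = 1.2×10⁻⁴ K⁻¹
Layer 4 at 2.1 °C → α = 0.81×10⁻⁴ K⁻¹
Layer 1: 240 × 1 × 2.2×10⁻⁴ = 0.05280 m
Layer 2: 1.8×10⁻⁴ × 1.3 × 460 = 0.10764 m
700–1110 m: 1.2×10⁻⁴ × 410 × 0.33 = 0.016236 m
1110–2210 m: 1100 × 0.68 × 0.81×10⁻⁴ = 0.060588 m
Δh = 0.05280 + 0.10764 + 0.016236 + 0.060588 = 0.237264 m

Δh = 23.7 cm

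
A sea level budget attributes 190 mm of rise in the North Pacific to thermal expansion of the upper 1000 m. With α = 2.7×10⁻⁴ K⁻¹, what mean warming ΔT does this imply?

ΔT ≈ 0.704 K

ΔT = Δh/(αH) = 0.19 / (2.7×10⁻⁴ × 1000) ≈ 0.7037 K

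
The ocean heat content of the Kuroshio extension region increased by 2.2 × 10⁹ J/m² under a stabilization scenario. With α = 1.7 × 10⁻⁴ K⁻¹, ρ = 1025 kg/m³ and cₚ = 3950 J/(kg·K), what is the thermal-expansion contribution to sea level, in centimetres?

Δh = αQ/(ρcₚ) = 1.7×10⁻⁴ × 2.2×10⁹ / (1025 × 3950) ≈ 0.092374 m

9.24 cm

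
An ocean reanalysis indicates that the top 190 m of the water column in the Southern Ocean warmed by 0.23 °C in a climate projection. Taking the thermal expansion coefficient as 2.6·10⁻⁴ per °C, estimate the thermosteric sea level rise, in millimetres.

Δh = αΔT·H = 2.6×10⁻⁴ × 0.23 × 190 = 0.011362 m

about 11.4 mm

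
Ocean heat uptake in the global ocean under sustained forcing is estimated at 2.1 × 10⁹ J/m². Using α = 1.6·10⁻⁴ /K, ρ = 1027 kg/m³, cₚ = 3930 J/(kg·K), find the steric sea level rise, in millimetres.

Δh = 83.2 mm

Δh = αQ/(ρcₚ) = 1.6×10⁻⁴ × 2.1×10⁹ / (1027 × 3930) ≈ 0.083248 m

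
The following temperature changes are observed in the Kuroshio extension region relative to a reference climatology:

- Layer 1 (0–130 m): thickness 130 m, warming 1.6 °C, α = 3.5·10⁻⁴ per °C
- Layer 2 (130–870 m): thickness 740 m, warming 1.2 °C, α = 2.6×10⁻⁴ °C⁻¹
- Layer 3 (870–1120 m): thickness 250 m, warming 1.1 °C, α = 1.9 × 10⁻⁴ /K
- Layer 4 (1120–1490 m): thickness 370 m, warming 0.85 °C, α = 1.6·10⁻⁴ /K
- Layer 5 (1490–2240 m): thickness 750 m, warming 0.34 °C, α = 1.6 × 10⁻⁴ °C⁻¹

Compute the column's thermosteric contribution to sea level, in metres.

0–130 m: 130 × 3.5×10⁻⁴ × 1.6 = 0.07280 m
Layer 2: 2.6×10⁻⁴ × 1.2 × 740 = 0.23088 m
870–1120 m: 1.1 × 1.9×10⁻⁴ × 250 = 0.05225 m
1120–1490 m: 0.85 × 370 × 1.6×10⁻⁴ = 0.05032 m
1490–2240 m: 1.6×10⁻⁴ × 750 × 0.34 = 0.04080 m
Δh = 0.07280 + 0.23088 + 0.05225 + 0.05032 + 0.04080 = 0.44705 m

Δh = 0.447 m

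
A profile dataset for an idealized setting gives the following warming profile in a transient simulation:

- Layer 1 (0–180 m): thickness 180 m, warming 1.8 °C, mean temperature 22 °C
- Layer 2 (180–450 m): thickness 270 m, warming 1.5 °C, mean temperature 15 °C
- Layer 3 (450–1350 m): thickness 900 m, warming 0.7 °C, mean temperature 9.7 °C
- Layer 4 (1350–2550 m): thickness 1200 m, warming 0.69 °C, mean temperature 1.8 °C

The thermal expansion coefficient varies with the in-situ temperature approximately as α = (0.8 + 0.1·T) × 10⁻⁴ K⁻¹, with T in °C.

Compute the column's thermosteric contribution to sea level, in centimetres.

about 38.3 cm

Layer 1: α = (0.8 + 0.1×22)×10⁻⁴ = 3×10⁻⁴ K⁻¹
Layer 2: α = (0.8 + 0.1×15)×10⁻⁴ = 2.3×10⁻⁴ K⁻¹
Layer 3: α = (0.8 + 0.1×9.7)×10⁻⁴ = 1.77×10⁻⁴ K⁻¹
Layer 4: α = (0.8 + 0.1×1.8)×10⁻⁴ = 0.98×10⁻⁴ K⁻¹
Layer 1: 180 × 3×10⁻⁴ × 1.8 = 0.09720 m
Layer 2: 270 × 2.3×10⁻⁴ × 1.5 = 0.09315 m
Layer 3: 900 × 1.77×10⁻⁴ × 0.7 = 0.11151 m
1350–2550 m: 0.69 × 1200 × 0.98×10⁻⁴ = 0.081144 m
Δh = 0.09720 + 0.09315 + 0.11151 + 0.081144 = 0.383004 m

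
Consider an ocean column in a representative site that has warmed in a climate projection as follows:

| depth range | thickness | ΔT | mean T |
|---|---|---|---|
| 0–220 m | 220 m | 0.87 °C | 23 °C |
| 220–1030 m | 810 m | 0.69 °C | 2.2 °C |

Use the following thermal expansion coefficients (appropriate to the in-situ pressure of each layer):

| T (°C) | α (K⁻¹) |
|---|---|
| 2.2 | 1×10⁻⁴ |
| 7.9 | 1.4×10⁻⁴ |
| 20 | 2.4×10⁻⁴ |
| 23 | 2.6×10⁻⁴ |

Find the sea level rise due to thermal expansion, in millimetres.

106 mm

Layer 1 at 23 °C → α = 2.6×10⁻⁴ K⁻¹
Layer 2 at 2.2 °C → α = 1×10⁻⁴ K⁻¹
Layer 1: 220 × 2.6×10⁻⁴ × 0.87 = 0.049764 m
Layer 2: 810 × 0.69 × 1×10⁻⁴ = 0.05589 m
Δh = 0.049764 + 0.05589 = 0.105654 m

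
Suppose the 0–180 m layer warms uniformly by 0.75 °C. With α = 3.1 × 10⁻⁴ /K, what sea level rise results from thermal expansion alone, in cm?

Δh = αΔT·H = 3.1×10⁻⁴ × 0.75 × 180 = 0.04185 m

Δh = 4.19 cm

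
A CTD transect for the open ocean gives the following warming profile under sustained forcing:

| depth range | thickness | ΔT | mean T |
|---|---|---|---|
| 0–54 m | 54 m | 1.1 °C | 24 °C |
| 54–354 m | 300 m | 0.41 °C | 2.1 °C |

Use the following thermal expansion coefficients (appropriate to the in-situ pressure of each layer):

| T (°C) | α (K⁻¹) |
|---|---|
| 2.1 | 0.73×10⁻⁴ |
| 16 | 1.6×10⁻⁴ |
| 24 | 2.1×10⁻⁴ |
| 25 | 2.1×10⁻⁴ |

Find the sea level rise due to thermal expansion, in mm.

Layer 1 at 24 °C → α = 2.1×10⁻⁴ K⁻¹
Layer 2 at 2.1 °C → α = 0.73×10⁻⁴ K⁻¹
2.1×10⁻⁴ × 54 × 1.1 = 0.012474 m
Layer 2: 300 × 0.73×10⁻⁴ × 0.41 = 0.008979 m
Δh = 0.012474 + 0.008979 = 0.021453 m ≈ 21.5 mm

21.5 mm of thermosteric rise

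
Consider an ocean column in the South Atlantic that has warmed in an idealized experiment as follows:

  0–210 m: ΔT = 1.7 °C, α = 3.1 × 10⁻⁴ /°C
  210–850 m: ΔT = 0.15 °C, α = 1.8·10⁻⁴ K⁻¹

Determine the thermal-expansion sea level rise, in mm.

Δh = 128 mm

0–210 m: 210 × 1.7 × 3.1×10⁻⁴ = 0.11067 m
Layer 2: 0.15 × 640 × 1.8×10⁻⁴ = 0.01728 m
Δh = 0.11067 + 0.01728 = 0.12795 m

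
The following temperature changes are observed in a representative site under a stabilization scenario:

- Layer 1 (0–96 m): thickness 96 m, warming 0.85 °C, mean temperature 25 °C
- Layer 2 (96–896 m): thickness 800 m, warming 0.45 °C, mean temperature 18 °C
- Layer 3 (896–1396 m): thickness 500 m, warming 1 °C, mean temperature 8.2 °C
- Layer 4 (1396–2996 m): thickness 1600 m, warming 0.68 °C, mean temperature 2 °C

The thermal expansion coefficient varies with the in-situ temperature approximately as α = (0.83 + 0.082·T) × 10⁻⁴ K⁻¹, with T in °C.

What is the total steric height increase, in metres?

Δh = 0.290 m

Layer 1: α = (0.83 + 0.082×25)×10⁻⁴ = 2.88×10⁻⁴ K⁻¹
Layer 2: α = (0.83 + 0.082×18)×10⁻⁴ = 2.306×10⁻⁴ K⁻¹
Layer 3: α = (0.83 + 0.082×8.2)×10⁻⁴ = 1.5024×10⁻⁴ K⁻¹
Layer 4: α = (0.83 + 0.082×2)×10⁻⁴ = 0.994×10⁻⁴ K⁻¹
Layer 1: 2.88×10⁻⁴ × 96 × 0.85 = 0.0235008 m
Layer 2: 800 × 2.306×10⁻⁴ × 0.45 = 0.083016 m
Layer 3: 500 × 1 × 1.5024×10⁻⁴ = 0.07512 m
0.994×10⁻⁴ × 1600 × 0.68 = 0.1081472 m
Δh = 0.0235008 + 0.083016 + 0.07512 + 0.1081472 = 0.289784 m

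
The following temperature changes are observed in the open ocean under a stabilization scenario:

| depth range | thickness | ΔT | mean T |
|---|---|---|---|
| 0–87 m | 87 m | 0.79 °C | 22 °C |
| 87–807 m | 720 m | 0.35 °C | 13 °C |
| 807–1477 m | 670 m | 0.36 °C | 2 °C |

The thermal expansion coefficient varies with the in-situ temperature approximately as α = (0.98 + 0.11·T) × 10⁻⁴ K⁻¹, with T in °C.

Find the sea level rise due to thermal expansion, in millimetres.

about 110 mm

Layer 1: α = (0.98 + 0.11×22)×10⁻⁴ = 3.4×10⁻⁴ K⁻¹
Layer 2: α = (0.98 + 0.11×13)×10⁻⁴ = 2.41×10⁻⁴ K⁻¹
Layer 3: α = (0.98 + 0.11×2)×10⁻⁴ = 1.2×10⁻⁴ K⁻¹
87 × 3.4×10⁻⁴ × 0.79 = 0.0233682 m
87–807 m: 2.41×10⁻⁴ × 0.35 × 720 = 0.060732 m
Layer 3: 0.36 × 1.2×10⁻⁴ × 670 = 0.028944 m
Δh = 0.0233682 + 0.060732 + 0.028944 = 0.1130442 m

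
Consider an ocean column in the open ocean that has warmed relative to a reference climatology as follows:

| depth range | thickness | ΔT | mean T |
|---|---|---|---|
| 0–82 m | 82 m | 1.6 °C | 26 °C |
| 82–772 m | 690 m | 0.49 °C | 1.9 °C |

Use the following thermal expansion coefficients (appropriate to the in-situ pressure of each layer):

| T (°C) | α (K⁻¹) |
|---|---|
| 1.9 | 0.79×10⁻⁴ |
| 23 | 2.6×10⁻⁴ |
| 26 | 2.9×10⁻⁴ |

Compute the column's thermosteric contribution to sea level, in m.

Layer 1 at 26 °C → α = 2.9×10⁻⁴ K⁻¹
Layer 2 at 1.9 °C → α = 0.79×10⁻⁴ K⁻¹
1.6 × 2.9×10⁻⁴ × 82 = 0.038048 m
Layer 2: 0.49 × 690 × 0.79×10⁻⁴ = 0.0267099 m
Δh = 0.038048 + 0.0267099 = 0.0647579 m ≈ 0.0648 m

about 0.0648 m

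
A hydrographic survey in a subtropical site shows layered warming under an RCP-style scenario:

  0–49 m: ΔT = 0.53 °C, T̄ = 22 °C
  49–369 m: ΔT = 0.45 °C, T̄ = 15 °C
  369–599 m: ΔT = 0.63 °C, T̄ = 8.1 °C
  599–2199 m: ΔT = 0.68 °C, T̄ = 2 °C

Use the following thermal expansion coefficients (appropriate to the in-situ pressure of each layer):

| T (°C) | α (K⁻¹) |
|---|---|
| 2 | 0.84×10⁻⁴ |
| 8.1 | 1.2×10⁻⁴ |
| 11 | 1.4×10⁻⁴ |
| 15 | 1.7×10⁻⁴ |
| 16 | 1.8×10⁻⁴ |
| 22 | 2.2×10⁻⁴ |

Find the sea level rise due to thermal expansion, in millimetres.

Δh ≈ 140 mm

Layer 1 at 22 °C → α = 2.2×10⁻⁴ K⁻¹
Layer 2 at 15 °C → α = 1.7×10⁻⁴ K⁻¹
Layer 3 at 8.1 °C → α = 1.2×10⁻⁴ K⁻¹
Layer 4 at 2 °C → α = 0.84×10⁻⁴ K⁻¹
0–49 m: 49 × 2.2×10⁻⁴ × 0.53 = 0.0057134 m
49–369 m: 320 × 1.7×10⁻⁴ × 0.45 = 0.02448 m
230 × 0.63 × 1.2×10⁻⁴ = 0.017388 m
599–2199 m: 1600 × 0.68 × 0.84×10⁻⁴ = 0.091392 m
Δh = 0.0057134 + 0.02448 + 0.017388 + 0.091392 = 0.1389734 m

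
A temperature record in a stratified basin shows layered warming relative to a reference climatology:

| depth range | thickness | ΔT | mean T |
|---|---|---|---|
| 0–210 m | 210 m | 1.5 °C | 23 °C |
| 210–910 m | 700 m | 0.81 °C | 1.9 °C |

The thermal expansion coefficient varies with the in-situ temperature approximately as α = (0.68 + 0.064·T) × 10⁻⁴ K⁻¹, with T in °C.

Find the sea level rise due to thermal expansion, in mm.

Layer 1: α = (0.68 + 0.064×23)×10⁻⁴ = 2.152×10⁻⁴ K⁻¹
Layer 2: α = (0.68 + 0.064×1.9)×10⁻⁴ = 0.8016×10⁻⁴ K⁻¹
2.152×10⁻⁴ × 210 × 1.5 = 0.067788 m
210–910 m: 0.8016×10⁻⁴ × 700 × 0.81 = 0.04545072 m
Δh = 0.067788 + 0.04545072 = 0.11323872 m

110 mm of thermosteric rise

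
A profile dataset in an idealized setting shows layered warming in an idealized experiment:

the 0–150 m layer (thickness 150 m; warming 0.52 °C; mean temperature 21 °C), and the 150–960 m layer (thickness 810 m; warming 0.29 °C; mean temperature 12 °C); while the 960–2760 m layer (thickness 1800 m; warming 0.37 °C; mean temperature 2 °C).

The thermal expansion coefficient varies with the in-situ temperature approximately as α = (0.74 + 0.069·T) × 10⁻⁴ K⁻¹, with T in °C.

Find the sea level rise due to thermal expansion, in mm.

Δh ≈ 112 mm

Layer 1: α = (0.74 + 0.069×21)×10⁻⁴ = 2.189×10⁻⁴ K⁻¹
Layer 2: α = (0.74 + 0.069×12)×10⁻⁴ = 1.568×10⁻⁴ K⁻¹
Layer 3: α = (0.74 + 0.069×2)×10⁻⁴ = 0.878×10⁻⁴ K⁻¹
0–150 m: 2.189×10⁻⁴ × 0.52 × 150 = 0.0170742 m
0.29 × 1.568×10⁻⁴ × 810 = 0.03683232 m
960–2760 m: 1800 × 0.37 × 0.878×10⁻⁴ = 0.0584748 m
Δh = 0.0170742 + 0.03683232 + 0.0584748 = 0.11238132 m ≈ 112 mm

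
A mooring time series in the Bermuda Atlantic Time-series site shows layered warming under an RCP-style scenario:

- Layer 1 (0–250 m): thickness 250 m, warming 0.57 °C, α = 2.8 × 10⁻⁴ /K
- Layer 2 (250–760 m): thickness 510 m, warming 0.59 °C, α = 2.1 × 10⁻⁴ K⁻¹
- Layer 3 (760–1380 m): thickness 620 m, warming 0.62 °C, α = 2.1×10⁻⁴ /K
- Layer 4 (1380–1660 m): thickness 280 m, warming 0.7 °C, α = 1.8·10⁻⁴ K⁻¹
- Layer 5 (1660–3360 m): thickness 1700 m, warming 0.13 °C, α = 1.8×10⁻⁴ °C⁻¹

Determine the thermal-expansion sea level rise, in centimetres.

Layer 1: 0.57 × 2.8×10⁻⁴ × 250 = 0.03990 m
Layer 2: 510 × 0.59 × 2.1×10⁻⁴ = 0.063189 m
0.62 × 2.1×10⁻⁴ × 620 = 0.080724 m
Layer 4: 280 × 0.7 × 1.8×10⁻⁴ = 0.03528 m
1700 × 1.8×10⁻⁴ × 0.13 = 0.03978 m
Δh = 0.03990 + 0.063189 + 0.080724 + 0.03528 + 0.03978 = 0.258873 m ≈ 25.9 cm

about 25.9 cm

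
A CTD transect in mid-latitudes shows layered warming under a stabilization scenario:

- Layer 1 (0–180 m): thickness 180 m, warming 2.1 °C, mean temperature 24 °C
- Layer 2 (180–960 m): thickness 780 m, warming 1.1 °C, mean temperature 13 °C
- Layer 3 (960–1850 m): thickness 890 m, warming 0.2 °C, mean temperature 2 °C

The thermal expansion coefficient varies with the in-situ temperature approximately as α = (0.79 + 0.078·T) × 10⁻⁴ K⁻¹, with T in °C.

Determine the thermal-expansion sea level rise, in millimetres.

Layer 1: α = (0.79 + 0.078×24)×10⁻⁴ = 2.662×10⁻⁴ K⁻¹
Layer 2: α = (0.79 + 0.078×13)×10⁻⁴ = 1.804×10⁻⁴ K⁻¹
Layer 3: α = (0.79 + 0.078×2)×10⁻⁴ = 0.946×10⁻⁴ K⁻¹
0–180 m: 2.662×10⁻⁴ × 2.1 × 180 = 0.1006236 m
1.1 × 1.804×10⁻⁴ × 780 = 0.1547832 m
Layer 3: 0.946×10⁻⁴ × 890 × 0.2 = 0.0168388 m
Δh = 0.1006236 + 0.1547832 + 0.0168388 = 0.2722456 m

about 272 mm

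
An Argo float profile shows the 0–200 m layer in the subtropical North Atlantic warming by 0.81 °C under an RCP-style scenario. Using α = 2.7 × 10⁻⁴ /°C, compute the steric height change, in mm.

Δh ≈ 43.7 mm

Δh = αΔT·H = 2.7×10⁻⁴ × 0.81 × 200 = 0.04374 m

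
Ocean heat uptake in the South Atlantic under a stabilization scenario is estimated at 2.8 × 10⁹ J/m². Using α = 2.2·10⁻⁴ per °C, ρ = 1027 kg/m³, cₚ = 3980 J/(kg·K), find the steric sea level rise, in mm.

Δh = αQ/(ρcₚ) = 2.2×10⁻⁴ × 2.8×10⁹ / (1027 × 3980) ≈ 0.15070 m

about 151 mm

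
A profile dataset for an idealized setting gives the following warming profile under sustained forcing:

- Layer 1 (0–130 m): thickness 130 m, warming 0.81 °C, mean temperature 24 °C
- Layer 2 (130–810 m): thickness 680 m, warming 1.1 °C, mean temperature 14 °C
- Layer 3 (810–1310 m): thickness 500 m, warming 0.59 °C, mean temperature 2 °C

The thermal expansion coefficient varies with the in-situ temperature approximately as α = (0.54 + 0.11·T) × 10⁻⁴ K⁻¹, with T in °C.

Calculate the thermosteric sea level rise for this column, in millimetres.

Layer 1: α = (0.54 + 0.11×24)×10⁻⁴ = 3.18×10⁻⁴ K⁻¹
Layer 2: α = (0.54 + 0.11×14)×10⁻⁴ = 2.08×10⁻⁴ K⁻¹
Layer 3: α = (0.54 + 0.11×2)×10⁻⁴ = 0.76×10⁻⁴ K⁻¹
0.81 × 3.18×10⁻⁴ × 130 = 0.0334854 m
130–810 m: 680 × 2.08×10⁻⁴ × 1.1 = 0.155584 m
810–1310 m: 0.59 × 500 × 0.76×10⁻⁴ = 0.02242 m
Δh = 0.0334854 + 0.155584 + 0.02242 = 0.2114894 m

211 mm of thermosteric rise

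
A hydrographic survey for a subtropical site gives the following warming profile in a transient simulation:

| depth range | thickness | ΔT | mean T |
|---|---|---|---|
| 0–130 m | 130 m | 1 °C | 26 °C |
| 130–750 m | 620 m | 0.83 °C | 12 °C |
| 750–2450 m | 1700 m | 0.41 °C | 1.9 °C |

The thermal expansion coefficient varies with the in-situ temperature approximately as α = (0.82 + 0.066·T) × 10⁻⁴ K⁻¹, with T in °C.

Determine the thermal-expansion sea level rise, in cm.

Δh = 18 cm

Layer 1: α = (0.82 + 0.066×26)×10⁻⁴ = 2.536×10⁻⁴ K⁻¹
Layer 2: α = (0.82 + 0.066×12)×10⁻⁴ = 1.612×10⁻⁴ K⁻¹
Layer 3: α = (0.82 + 0.066×1.9)×10⁻⁴ = 0.9454×10⁻⁴ K⁻¹
0–130 m: 2.536×10⁻⁴ × 1 × 130 = 0.032968 m
620 × 0.83 × 1.612×10⁻⁴ = 0.08295352 m
0.9454×10⁻⁴ × 1700 × 0.41 = 0.06589438 m
Δh = 0.032968 + 0.08295352 + 0.06589438 = 0.1818159 m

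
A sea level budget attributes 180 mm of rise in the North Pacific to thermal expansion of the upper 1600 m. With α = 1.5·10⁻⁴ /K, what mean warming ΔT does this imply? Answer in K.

ΔT = Δh/(αH) = 0.18 / (1.5×10⁻⁴ × 1600) = 0.7500 K

0.750 K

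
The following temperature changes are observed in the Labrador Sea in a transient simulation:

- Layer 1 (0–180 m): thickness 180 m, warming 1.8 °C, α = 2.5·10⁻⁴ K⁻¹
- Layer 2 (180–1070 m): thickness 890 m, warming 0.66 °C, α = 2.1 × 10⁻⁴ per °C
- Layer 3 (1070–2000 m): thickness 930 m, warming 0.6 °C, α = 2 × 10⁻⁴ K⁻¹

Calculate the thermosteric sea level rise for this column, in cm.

0–180 m: 2.5×10⁻⁴ × 1.8 × 180 = 0.08100 m
2.1×10⁻⁴ × 0.66 × 890 = 0.123354 m
0.6 × 930 × 2×10⁻⁴ = 0.11160 m
Δh = 0.08100 + 0.123354 + 0.11160 = 0.315954 m

Δh = 31.6 cm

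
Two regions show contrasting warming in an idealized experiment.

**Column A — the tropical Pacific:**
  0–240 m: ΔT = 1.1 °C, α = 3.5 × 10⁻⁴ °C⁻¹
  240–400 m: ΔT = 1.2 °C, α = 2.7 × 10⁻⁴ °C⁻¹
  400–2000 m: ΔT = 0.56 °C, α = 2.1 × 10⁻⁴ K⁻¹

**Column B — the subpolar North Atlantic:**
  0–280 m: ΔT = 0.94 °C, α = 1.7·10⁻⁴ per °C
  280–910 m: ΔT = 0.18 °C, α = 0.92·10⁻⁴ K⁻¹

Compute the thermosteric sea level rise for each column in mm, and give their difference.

A Layer 1: 3.5×10⁻⁴ × 240 × 1.1 = 0.09240 m
A 240–400 m: 160 × 2.7×10⁻⁴ × 1.2 = 0.05184 m
A 400–2000 m: 1600 × 2.1×10⁻⁴ × 0.56 = 0.18816 m
A total: 0.33240 m
B Layer 1: 280 × 1.7×10⁻⁴ × 0.94 = 0.044744 m
B Layer 2: 0.18 × 0.92×10⁻⁴ × 630 = 0.0104328 m
B total: 0.0551768 m
Difference: 0.33240 − 0.0551768 = 0.2772232 m

A: 332 mm; B: 55.2 mm; difference 277 mm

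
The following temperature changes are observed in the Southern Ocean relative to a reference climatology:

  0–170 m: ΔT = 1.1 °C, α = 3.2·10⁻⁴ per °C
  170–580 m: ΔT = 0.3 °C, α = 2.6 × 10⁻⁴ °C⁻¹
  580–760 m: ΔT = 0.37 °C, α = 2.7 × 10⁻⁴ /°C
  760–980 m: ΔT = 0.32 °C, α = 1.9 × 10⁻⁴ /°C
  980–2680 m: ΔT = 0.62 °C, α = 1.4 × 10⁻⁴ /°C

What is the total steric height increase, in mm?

Δh ≈ 270 mm

1.1 × 3.2×10⁻⁴ × 170 = 0.05984 m
Layer 2: 0.3 × 410 × 2.6×10⁻⁴ = 0.03198 m
580–760 m: 2.7×10⁻⁴ × 0.37 × 180 = 0.017982 m
1.9×10⁻⁴ × 220 × 0.32 = 0.013376 m
1.4×10⁻⁴ × 1700 × 0.62 = 0.14756 m
Δh = 0.05984 + 0.03198 + 0.017982 + 0.013376 + 0.14756 = 0.270738 m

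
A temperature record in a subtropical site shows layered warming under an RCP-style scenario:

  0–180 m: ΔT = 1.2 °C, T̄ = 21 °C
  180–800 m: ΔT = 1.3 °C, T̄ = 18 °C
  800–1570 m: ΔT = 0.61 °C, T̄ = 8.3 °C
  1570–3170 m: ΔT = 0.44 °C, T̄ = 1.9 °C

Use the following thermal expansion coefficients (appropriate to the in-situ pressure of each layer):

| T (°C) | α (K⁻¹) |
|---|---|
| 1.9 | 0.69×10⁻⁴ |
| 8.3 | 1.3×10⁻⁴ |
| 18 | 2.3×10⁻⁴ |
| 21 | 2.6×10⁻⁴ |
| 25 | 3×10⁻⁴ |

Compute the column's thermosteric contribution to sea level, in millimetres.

Layer 1 at 21 °C → α = 2.6×10⁻⁴ K⁻¹
Layer 2 at 18 °C → α = 2.3×10⁻⁴ K⁻¹
Layer 3 at 8.3 °C → α = 1.3×10⁻⁴ K⁻¹
Layer 4 at 1.9 °C → α = 0.69×10⁻⁴ K⁻¹
180 × 2.6×10⁻⁴ × 1.2 = 0.05616 m
620 × 1.3 × 2.3×10⁻⁴ = 0.18538 m
Layer 3: 1.3×10⁻⁴ × 0.61 × 770 = 0.061061 m
Layer 4: 0.69×10⁻⁴ × 1600 × 0.44 = 0.048576 m
Δh = 0.05616 + 0.18538 + 0.061061 + 0.048576 = 0.351177 m ≈ 351 mm

about 351 mm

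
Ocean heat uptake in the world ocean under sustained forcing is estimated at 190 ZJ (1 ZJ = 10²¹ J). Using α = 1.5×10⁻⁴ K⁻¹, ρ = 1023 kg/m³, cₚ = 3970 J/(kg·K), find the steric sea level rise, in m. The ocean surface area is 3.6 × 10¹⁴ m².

Per unit area: Q = 190×10²¹ / (3.6×10¹⁴) ≈ 5.278×10⁸ J/m²
Δh = αQ/(ρcₚ) = 1.5×10⁻⁴ × 5.278×10⁸ / (1023 × 3970) ≈ 0.019494 m

0.0195 m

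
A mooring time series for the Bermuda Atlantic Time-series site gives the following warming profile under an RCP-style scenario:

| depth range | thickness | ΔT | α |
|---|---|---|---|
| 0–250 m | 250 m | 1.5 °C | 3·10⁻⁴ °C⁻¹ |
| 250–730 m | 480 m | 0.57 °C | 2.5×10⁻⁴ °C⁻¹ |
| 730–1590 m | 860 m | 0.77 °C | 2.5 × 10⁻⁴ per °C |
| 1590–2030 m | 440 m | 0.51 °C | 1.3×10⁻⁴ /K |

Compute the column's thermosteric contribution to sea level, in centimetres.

Layer 1: 250 × 3×10⁻⁴ × 1.5 = 0.11250 m
480 × 2.5×10⁻⁴ × 0.57 = 0.06840 m
730–1590 m: 0.77 × 860 × 2.5×10⁻⁴ = 0.16555 m
1590–2030 m: 1.3×10⁻⁴ × 0.51 × 440 = 0.029172 m
Δh = 0.11250 + 0.06840 + 0.16555 + 0.029172 = 0.375622 m

about 37.6 cm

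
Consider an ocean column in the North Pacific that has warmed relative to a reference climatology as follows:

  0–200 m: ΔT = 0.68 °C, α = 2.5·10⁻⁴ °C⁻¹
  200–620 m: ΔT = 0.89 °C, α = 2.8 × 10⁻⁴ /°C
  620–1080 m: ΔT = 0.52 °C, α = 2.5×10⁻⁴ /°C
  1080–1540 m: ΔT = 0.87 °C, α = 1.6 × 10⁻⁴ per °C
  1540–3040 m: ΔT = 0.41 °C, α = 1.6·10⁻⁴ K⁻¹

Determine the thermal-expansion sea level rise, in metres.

Δh ≈ 0.361 m

0.68 × 200 × 2.5×10⁻⁴ = 0.03400 m
2.8×10⁻⁴ × 420 × 0.89 = 0.104664 m
0.52 × 2.5×10⁻⁴ × 460 = 0.05980 m
1080–1540 m: 0.87 × 1.6×10⁻⁴ × 460 = 0.064032 m
1.6×10⁻⁴ × 0.41 × 1500 = 0.09840 m
Δh = 0.03400 + 0.104664 + 0.05980 + 0.064032 + 0.09840 = 0.360896 m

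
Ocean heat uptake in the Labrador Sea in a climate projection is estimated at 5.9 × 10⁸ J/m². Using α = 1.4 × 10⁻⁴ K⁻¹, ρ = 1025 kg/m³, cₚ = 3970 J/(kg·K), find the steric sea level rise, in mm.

Δh = αQ/(ρcₚ) = 1.4×10⁻⁴ × 5.9×10⁸ / (1025 × 3970) ≈ 0.020299 m

Δh = 20.3 mm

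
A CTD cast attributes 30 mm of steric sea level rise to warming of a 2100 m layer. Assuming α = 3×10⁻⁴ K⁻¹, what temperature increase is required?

ΔT ≈ 0.0476 °C

ΔT = Δh/(αH) = 0.03 / (3×10⁻⁴ × 2100) ≈ 0.04762 °C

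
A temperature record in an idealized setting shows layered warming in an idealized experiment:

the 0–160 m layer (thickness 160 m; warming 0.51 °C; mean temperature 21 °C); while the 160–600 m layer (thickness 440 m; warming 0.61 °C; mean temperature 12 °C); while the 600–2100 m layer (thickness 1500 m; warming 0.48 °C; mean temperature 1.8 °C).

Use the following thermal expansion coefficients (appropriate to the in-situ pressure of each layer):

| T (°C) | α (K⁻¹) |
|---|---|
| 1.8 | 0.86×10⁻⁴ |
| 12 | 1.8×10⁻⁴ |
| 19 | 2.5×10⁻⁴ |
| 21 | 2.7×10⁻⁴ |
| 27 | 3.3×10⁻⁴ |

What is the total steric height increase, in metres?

Layer 1 at 21 °C → α = 2.7×10⁻⁴ K⁻¹
Layer 2 at 12 °C → α = 1.8×10⁻⁴ K⁻¹
Layer 3 at 1.8 °C → α = 0.86×10⁻⁴ K⁻¹
Layer 1: 2.7×10⁻⁴ × 0.51 × 160 = 0.022032 m
160–600 m: 1.8×10⁻⁴ × 0.61 × 440 = 0.048312 m
600–2100 m: 0.48 × 0.86×10⁻⁴ × 1500 = 0.06192 m
Δh = 0.022032 + 0.048312 + 0.06192 = 0.132264 m

0.132 m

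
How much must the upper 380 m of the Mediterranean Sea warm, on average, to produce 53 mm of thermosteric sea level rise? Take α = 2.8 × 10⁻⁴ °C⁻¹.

ΔT = Δh/(αH) = 0.053 / (2.8×10⁻⁴ × 380) ≈ 0.4981 °C

ΔT ≈ 0.498 °C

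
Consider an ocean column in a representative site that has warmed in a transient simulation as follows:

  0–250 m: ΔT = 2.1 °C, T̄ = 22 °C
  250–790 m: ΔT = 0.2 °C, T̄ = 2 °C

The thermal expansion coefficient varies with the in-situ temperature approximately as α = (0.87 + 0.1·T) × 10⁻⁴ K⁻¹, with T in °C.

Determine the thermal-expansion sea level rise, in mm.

Layer 1: α = (0.87 + 0.1×22)×10⁻⁴ = 3.07×10⁻⁴ K⁻¹
Layer 2: α = (0.87 + 0.1×2)×10⁻⁴ = 1.07×10⁻⁴ K⁻¹
0–250 m: 3.07×10⁻⁴ × 2.1 × 250 = 0.161175 m
0.2 × 540 × 1.07×10⁻⁴ = 0.011556 m
Δh = 0.161175 + 0.011556 = 0.172731 m

Δh ≈ 170 mm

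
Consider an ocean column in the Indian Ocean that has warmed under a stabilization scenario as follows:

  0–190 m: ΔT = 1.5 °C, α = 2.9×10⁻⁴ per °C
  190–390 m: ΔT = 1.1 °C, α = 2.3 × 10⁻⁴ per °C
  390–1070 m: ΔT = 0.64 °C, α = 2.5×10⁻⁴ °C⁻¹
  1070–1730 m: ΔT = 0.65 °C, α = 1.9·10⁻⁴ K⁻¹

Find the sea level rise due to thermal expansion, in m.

Δh = 0.324 m

0–190 m: 190 × 1.5 × 2.9×10⁻⁴ = 0.08265 m
2.3×10⁻⁴ × 200 × 1.1 = 0.05060 m
390–1070 m: 2.5×10⁻⁴ × 0.64 × 680 = 0.10880 m
0.65 × 660 × 1.9×10⁻⁴ = 0.08151 m
Δh = 0.08265 + 0.05060 + 0.10880 + 0.08151 = 0.32356 m ≈ 0.324 m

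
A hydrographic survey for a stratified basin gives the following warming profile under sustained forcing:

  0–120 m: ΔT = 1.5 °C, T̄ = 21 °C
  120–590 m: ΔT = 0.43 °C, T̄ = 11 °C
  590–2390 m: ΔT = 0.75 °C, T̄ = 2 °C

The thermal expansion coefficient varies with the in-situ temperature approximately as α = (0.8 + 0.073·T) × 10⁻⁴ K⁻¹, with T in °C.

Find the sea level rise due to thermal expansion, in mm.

Δh ≈ 202 mm

Layer 1: α = (0.8 + 0.073×21)×10⁻⁴ = 2.333×10⁻⁴ K⁻¹
Layer 2: α = (0.8 + 0.073×11)×10⁻⁴ = 1.603×10⁻⁴ K⁻¹
Layer 3: α = (0.8 + 0.073×2)×10⁻⁴ = 0.946×10⁻⁴ K⁻¹
Layer 1: 1.5 × 120 × 2.333×10⁻⁴ = 0.041994 m
470 × 1.603×10⁻⁴ × 0.43 = 0.03239663 m
Layer 3: 0.75 × 1800 × 0.946×10⁻⁴ = 0.12771 m
Δh = 0.041994 + 0.03239663 + 0.12771 = 0.20210063 m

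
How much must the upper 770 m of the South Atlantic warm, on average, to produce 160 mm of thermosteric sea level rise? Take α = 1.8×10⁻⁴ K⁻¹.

ΔT = Δh/(αH) = 0.16 / (1.8×10⁻⁴ × 770) ≈ 1.154 K

ΔT ≈ 1.2 K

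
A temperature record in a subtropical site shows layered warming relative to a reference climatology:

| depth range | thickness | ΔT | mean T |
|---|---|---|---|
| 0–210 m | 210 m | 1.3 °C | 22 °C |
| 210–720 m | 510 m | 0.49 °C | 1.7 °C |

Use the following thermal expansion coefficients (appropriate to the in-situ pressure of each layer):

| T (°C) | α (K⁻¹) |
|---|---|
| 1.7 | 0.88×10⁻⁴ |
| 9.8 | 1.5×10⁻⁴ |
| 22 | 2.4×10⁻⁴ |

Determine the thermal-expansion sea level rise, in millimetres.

Layer 1 at 22 °C → α = 2.4×10⁻⁴ K⁻¹
Layer 2 at 1.7 °C → α = 0.88×10⁻⁴ K⁻¹
1.3 × 2.4×10⁻⁴ × 210 = 0.06552 m
0.49 × 0.88×10⁻⁴ × 510 = 0.0219912 m
Δh = 0.06552 + 0.0219912 = 0.0875112 m ≈ 87.5 mm

Δh ≈ 87.5 mm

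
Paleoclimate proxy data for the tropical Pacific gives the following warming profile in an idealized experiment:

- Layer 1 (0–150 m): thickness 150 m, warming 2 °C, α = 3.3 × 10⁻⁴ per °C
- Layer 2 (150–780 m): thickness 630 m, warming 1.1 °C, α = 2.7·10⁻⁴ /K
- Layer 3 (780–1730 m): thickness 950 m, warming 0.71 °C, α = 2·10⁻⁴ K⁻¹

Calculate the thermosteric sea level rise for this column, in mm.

420 mm

0–150 m: 2 × 150 × 3.3×10⁻⁴ = 0.09900 m
1.1 × 2.7×10⁻⁴ × 630 = 0.18711 m
780–1730 m: 2×10⁻⁴ × 0.71 × 950 = 0.13490 m
Δh = 0.09900 + 0.18711 + 0.13490 = 0.42101 m ≈ 420 mm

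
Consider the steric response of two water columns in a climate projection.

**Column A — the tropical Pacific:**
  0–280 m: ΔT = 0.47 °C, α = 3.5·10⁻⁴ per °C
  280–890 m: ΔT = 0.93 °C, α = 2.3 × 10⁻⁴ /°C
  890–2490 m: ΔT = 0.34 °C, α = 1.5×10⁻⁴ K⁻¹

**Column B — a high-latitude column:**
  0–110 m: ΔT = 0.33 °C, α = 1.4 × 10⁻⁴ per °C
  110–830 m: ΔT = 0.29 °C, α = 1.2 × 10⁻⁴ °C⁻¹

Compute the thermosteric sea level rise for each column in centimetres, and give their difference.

A: 25.8 cm; B: 3.01 cm; difference 22.8 cm

A Layer 1: 3.5×10⁻⁴ × 280 × 0.47 = 0.04606 m
A Layer 2: 610 × 2.3×10⁻⁴ × 0.93 = 0.130479 m
A 890–2490 m: 0.34 × 1.5×10⁻⁴ × 1600 = 0.08160 m
A total: 0.258139 m
B Layer 1: 110 × 1.4×10⁻⁴ × 0.33 = 0.005082 m
B 1.2×10⁻⁴ × 0.29 × 720 = 0.025056 m
B total: 0.030138 m
Difference: 0.258139 − 0.030138 = 0.228001 m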